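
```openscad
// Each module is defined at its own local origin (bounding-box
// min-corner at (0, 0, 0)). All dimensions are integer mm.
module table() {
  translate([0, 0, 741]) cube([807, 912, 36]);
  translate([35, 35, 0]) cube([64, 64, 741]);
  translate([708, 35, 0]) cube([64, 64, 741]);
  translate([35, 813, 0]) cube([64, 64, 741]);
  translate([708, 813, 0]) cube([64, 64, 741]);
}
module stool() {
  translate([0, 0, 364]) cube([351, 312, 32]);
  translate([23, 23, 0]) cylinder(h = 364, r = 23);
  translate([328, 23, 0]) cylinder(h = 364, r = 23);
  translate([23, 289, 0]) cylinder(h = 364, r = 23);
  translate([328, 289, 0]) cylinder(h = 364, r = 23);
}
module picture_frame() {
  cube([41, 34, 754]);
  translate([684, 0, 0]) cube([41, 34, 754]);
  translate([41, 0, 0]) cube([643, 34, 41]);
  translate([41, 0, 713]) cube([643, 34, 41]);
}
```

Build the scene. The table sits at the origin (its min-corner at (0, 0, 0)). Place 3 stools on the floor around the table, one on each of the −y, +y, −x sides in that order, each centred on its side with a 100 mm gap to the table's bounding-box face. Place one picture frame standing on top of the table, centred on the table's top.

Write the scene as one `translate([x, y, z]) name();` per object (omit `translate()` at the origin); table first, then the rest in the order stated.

table();
translate([228, -412, 0]) stool();
translate([228, 1012, 0]) stool();
translate([-451, 300, 0]) stool();
translate([41, 439, 777]) picture_frame();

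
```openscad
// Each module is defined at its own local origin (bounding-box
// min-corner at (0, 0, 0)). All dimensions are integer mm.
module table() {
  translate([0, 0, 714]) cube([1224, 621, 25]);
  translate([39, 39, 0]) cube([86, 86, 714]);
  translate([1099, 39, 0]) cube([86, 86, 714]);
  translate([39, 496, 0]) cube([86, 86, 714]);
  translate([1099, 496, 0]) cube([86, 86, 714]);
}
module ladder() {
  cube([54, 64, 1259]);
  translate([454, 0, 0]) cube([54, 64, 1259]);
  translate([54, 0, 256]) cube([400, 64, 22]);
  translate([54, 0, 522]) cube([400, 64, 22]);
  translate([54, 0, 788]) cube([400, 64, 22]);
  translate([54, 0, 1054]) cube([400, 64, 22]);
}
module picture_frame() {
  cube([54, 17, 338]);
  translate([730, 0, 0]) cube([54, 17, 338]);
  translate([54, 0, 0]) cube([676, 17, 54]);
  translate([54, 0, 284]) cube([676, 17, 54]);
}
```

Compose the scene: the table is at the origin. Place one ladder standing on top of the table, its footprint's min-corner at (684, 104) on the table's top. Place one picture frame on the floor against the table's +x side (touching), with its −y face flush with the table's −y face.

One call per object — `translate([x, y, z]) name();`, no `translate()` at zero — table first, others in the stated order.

table();
translate([684, 104, 739]) ladder();
translate([1224, 0, 0]) picture_frame();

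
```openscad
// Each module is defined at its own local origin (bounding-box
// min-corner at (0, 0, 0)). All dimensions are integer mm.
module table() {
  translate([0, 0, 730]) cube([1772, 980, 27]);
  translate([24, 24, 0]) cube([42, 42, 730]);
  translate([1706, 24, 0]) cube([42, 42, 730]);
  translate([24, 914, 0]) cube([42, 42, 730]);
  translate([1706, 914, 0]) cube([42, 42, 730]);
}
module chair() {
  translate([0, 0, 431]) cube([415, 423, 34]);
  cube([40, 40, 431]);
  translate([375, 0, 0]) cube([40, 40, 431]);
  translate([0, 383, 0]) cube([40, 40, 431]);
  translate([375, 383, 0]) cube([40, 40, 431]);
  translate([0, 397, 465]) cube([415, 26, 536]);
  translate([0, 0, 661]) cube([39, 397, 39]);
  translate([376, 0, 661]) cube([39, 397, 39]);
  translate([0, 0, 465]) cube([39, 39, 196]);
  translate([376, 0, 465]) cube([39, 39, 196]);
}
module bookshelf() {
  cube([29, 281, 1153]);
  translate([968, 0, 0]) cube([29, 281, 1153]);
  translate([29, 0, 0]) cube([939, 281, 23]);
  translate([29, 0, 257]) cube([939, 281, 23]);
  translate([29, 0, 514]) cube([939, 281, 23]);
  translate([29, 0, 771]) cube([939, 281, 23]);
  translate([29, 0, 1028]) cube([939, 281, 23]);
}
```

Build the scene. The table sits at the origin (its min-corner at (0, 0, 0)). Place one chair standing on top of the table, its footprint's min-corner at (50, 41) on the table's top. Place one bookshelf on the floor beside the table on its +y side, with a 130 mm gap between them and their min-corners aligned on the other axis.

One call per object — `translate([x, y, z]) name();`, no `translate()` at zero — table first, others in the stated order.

table();
translate([50, 41, 757]) chair();
translate([0, 1110, 0]) bookshelf();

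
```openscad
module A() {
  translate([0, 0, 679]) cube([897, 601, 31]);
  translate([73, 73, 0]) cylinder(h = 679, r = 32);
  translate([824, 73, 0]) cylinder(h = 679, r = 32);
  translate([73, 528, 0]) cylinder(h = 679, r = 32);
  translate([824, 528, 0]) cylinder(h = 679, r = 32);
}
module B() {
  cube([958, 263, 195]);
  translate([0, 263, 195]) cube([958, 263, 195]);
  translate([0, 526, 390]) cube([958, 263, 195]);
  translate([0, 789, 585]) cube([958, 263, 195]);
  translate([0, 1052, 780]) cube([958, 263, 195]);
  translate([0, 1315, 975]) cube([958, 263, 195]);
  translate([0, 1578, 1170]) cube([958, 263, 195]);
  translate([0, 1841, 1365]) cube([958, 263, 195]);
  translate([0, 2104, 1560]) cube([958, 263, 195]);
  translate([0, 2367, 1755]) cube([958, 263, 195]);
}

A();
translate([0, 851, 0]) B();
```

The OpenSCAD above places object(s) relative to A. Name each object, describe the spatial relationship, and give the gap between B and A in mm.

The staircase's nearest face is 250 mm from the table's +y face.

A is a table. B is a staircase. The staircase is on the floor beside the table on its +y side. The gap between the staircase and the table is 250 mm.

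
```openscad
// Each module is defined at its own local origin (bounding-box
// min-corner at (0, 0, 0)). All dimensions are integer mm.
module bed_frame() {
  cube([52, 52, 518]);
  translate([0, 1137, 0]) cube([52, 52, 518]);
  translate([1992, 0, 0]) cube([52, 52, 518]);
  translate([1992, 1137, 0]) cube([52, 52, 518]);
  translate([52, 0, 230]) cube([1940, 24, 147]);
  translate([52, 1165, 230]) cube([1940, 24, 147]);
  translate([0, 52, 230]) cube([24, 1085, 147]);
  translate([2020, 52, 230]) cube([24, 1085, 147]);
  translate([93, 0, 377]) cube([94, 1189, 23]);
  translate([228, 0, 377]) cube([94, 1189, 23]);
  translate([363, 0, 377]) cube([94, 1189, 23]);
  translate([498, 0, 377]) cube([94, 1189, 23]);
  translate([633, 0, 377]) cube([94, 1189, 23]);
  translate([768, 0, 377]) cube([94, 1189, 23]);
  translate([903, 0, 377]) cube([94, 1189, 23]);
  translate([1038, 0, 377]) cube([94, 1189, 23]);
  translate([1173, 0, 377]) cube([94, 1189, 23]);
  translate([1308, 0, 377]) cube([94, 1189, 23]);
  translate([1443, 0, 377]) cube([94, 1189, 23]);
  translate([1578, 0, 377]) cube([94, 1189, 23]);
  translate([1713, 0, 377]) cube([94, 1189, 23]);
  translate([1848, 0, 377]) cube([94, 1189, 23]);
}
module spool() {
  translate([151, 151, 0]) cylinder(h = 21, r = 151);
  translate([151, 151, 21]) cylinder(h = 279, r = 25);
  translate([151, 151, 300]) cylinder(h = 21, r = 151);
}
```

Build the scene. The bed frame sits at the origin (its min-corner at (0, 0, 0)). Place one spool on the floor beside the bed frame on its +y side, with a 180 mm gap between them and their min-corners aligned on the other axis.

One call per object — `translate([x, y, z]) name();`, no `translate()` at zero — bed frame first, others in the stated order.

bed_frame();
translate([0, 1369, 0]) spool();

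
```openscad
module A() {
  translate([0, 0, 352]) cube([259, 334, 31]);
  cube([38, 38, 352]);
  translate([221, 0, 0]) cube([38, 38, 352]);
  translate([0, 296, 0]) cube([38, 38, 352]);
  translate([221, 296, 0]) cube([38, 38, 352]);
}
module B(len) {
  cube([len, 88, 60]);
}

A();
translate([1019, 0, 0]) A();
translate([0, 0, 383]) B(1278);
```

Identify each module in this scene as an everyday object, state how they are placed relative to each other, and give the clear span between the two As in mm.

Second stool starts at x = 1019; first ends at x = 259; clear span = 1019 − 259 = 760 mm.

A is a stool. B is a beam. A beam spans the tops of two stools. The clear span between the two stools is 760 mm.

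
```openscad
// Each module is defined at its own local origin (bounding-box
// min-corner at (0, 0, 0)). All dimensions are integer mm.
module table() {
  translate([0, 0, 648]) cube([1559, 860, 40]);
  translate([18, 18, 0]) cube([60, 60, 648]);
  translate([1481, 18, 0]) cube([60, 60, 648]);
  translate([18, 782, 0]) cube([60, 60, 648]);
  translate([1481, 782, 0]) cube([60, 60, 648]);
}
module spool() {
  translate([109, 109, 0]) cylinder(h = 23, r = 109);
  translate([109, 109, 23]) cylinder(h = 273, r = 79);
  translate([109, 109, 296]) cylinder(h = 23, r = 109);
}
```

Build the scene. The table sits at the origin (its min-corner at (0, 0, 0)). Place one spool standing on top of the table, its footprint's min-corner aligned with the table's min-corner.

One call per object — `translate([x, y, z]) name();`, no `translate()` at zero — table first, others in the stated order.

table();
translate([0, 0, 688]) spool();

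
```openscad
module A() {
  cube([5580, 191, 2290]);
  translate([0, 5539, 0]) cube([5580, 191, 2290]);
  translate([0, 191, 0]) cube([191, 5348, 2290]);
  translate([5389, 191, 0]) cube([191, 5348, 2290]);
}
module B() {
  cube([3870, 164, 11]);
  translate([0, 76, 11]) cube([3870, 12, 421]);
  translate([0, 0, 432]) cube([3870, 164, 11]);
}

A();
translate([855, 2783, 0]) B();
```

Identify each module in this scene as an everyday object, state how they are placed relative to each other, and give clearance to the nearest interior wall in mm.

Clearances: x = 664, y = 2592; minimum 664 mm.

A is a house frame. B is an I-beam. The I-beam sits inside the house frame, centred. The clearance to the nearest interior wall is 664 mm.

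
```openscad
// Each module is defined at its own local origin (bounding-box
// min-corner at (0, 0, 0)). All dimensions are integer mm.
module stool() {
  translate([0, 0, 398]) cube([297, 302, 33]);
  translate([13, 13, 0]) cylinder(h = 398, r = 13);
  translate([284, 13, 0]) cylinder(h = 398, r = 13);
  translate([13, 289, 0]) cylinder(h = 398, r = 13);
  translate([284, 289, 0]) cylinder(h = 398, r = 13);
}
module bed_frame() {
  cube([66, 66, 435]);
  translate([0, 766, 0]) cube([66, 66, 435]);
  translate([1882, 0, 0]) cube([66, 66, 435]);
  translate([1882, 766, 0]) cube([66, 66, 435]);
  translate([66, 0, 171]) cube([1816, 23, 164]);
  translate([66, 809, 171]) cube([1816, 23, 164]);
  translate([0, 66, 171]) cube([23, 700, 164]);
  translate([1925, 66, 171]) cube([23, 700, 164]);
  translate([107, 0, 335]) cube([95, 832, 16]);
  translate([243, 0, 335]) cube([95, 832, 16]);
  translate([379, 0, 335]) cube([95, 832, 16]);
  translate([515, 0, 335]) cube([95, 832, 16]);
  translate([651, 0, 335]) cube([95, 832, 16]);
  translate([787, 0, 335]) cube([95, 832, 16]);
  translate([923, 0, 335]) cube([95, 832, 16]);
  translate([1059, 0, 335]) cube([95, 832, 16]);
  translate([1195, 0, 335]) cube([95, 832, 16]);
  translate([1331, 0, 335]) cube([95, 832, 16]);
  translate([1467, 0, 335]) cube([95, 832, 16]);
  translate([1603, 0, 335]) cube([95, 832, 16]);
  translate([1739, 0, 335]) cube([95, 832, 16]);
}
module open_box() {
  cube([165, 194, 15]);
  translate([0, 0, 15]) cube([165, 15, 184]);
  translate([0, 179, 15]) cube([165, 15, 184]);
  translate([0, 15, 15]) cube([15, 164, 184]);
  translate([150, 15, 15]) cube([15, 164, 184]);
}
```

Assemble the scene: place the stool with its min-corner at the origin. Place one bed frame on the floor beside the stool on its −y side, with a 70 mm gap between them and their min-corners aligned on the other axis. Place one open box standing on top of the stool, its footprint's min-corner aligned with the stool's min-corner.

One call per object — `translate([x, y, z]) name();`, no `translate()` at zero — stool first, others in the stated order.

stool();
translate([0, -902, 0]) bed_frame();
translate([0, 0, 431]) open_box();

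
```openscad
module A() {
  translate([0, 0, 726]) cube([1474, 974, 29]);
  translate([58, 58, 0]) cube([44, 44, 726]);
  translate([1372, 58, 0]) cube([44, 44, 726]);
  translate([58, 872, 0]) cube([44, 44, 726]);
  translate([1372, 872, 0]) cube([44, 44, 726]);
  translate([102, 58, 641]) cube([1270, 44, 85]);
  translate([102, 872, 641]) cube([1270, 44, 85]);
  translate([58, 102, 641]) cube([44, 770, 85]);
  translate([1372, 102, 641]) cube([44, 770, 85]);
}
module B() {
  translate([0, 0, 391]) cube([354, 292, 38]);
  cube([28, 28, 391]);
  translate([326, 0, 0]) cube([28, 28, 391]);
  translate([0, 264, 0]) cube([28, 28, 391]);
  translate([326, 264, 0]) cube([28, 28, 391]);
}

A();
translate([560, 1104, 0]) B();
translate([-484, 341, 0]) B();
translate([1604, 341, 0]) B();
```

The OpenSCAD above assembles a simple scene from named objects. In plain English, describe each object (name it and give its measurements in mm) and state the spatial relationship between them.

A is a table: top 1474 mm (x) × 974 mm (y), 29 mm thick, upper face at z = 755 mm, on four 44×44 mm square legs, each inset 58 mm from the nearest pair of top edges, running from z = 0 to the bottom of the top. Four apron rails, 44 mm thick and 85 mm tall, run between adjacent legs with their top edges flush with the underside of the top and their outer faces flush with the legs' outer faces.

B is a four-legged stool. The seat is 354×292 mm, 38 mm thick, top at z = 429 mm. It stands on four square legs, each 28×28 mm in cross-section, from z = 0 to the seat underside, each flush with a corner of the seat.

Three stools sit around the table at the +y, −x, +x sides.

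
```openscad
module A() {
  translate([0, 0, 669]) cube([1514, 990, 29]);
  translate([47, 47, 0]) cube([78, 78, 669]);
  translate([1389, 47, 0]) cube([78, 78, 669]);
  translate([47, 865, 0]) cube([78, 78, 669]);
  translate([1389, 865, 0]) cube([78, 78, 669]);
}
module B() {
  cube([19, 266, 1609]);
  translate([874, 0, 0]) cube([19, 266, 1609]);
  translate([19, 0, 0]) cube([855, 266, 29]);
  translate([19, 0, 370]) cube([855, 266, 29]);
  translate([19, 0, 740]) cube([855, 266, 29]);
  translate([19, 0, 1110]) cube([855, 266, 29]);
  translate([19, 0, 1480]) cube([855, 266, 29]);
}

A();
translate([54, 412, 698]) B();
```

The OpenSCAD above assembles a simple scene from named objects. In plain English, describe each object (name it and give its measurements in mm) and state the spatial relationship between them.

A is a table: top 1514 mm (x) × 990 mm (y), 29 mm thick, upper face at z = 698 mm, on four 78×78 mm square legs, each inset 47 mm from the nearest pair of top edges, running from z = 0 to the bottom of the top.

B is an open bookshelf. Two side panels, each 19 mm thick, 266 mm deep and 1609 mm tall, stand 893 mm apart (outside-to-outside). Between them sit 5 shelves, each 29 mm thick and 266 mm deep, spanning the full gap between the sides. The bottom shelf rests on the floor (its underside at z = 0) and the clear gap between one shelf's top and the next shelf's underside is 341 mm.

The bookshelf is on top of the table.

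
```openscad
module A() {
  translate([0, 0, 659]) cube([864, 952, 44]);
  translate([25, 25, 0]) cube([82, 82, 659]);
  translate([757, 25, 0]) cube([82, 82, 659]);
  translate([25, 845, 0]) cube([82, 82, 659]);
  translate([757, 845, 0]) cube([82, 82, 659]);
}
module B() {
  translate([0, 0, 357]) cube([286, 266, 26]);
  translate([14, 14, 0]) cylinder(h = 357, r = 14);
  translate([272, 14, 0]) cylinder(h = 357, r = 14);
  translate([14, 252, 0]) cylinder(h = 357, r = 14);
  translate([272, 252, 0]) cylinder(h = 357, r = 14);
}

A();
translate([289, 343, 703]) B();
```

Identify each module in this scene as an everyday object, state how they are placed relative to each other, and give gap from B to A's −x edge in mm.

The stool's min-x is at 289; the table's min-x is 0; gap = 289 mm.

A is a table. B is a stool. The stool is on top of the table, centred. The gap from the stool to the table's −x edge is 289 mm.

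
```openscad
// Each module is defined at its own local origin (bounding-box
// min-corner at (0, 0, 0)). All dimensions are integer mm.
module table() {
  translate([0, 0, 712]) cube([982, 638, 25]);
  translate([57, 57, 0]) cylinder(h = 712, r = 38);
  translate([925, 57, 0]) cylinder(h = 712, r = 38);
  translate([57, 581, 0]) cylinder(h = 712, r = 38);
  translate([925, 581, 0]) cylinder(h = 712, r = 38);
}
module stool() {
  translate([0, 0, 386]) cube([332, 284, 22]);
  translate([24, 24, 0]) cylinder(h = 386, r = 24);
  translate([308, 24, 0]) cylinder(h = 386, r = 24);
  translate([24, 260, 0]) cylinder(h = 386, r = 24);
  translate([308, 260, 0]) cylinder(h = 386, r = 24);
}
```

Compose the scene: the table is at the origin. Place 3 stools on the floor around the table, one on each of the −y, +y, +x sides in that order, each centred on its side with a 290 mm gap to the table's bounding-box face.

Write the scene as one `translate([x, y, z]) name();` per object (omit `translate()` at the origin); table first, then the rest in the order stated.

table();
translate([325, -574, 0]) stool();
translate([325, 928, 0]) stool();
translate([1272, 177, 0]) stool();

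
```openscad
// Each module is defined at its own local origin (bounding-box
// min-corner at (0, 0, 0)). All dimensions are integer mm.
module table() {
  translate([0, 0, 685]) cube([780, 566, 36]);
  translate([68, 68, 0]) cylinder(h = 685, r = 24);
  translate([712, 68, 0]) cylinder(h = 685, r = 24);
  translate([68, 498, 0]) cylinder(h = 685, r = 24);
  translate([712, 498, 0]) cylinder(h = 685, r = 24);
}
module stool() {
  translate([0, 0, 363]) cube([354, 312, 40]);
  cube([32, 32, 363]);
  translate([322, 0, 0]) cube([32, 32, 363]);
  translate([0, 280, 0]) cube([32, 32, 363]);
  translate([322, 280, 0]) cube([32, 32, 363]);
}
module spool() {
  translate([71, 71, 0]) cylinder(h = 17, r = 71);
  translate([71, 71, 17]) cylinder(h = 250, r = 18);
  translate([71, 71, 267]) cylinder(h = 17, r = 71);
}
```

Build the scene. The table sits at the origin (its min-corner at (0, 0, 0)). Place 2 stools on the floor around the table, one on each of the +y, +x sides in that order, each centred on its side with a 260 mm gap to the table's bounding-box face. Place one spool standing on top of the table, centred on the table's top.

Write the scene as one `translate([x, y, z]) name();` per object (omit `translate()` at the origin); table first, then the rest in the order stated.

table();
translate([213, 826, 0]) stool();
translate([1040, 127, 0]) stool();
translate([319, 212, 721]) spool();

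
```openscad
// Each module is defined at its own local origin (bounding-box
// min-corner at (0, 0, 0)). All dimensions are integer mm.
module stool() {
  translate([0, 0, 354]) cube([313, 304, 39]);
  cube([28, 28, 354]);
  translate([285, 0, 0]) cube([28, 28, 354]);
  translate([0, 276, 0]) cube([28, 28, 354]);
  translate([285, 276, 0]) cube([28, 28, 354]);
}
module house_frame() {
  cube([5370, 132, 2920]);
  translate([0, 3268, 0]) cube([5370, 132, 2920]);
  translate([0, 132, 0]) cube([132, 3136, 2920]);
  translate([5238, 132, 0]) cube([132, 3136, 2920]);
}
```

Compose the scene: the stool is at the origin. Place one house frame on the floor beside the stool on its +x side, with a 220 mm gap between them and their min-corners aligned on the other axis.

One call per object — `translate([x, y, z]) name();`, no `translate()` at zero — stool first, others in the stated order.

stool();
translate([533, 0, 0]) house_frame();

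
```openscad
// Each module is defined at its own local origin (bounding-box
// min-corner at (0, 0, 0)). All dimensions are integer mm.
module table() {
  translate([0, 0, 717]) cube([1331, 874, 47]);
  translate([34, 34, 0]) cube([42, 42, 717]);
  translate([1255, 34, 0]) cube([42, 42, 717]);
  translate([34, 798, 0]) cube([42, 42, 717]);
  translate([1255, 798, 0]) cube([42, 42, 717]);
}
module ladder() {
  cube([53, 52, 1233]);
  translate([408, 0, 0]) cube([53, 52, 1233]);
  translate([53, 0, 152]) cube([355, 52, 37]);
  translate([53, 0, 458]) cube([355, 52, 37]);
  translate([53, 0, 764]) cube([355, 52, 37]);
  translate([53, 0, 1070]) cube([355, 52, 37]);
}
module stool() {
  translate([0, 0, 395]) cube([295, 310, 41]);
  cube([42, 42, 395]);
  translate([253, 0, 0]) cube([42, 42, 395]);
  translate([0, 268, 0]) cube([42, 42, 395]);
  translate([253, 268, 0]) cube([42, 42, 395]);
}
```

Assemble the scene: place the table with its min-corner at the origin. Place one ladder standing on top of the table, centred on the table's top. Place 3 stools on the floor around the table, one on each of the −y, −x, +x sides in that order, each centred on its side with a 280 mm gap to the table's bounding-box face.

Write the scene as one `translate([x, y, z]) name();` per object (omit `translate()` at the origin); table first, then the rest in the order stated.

table();
translate([435, 411, 764]) ladder();
translate([518, -590, 0]) stool();
translate([-575, 282, 0]) stool();
translate([1611, 282, 0]) stool();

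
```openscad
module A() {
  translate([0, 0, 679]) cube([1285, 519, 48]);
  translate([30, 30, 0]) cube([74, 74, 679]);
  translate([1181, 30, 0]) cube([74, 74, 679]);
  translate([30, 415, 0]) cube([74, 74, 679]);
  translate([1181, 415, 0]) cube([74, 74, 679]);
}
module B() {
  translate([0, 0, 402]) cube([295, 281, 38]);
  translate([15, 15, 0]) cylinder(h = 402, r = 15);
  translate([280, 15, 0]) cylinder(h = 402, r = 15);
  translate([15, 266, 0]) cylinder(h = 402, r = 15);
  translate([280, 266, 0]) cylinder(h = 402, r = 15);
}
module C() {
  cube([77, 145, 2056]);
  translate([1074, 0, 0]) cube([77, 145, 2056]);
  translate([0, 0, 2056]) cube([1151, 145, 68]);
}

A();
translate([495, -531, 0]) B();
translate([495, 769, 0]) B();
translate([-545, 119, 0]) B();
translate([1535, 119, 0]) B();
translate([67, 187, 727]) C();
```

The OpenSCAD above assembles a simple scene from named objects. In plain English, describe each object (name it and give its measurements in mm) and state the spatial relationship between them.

A is a table with a 1285×519 mm rectangular top, 48 mm thick, top surface at z = 727 mm, supported by four 74×74 mm square legs, each inset 30 mm from the nearest pair of top edges, running from the floor.

B is a four-legged stool. The seat is 295×281 mm, 38 mm thick, top at z = 440 mm. It stands on four round legs, each 30 mm in diameter, from z = 0 to the seat underside, each leg's axis is inset half a diameter from the nearest pair of seat edges (so the leg's bounding box is flush with the corner).

C is a door frame. The clear opening is 997 mm wide and 2056 mm high. Two 77 mm wide jambs, 145 mm deep, stand either side of the opening from the floor to the top of the opening. A 68 mm thick head sits across the top of both jambs, spanning the full outside width of the frame.

Four stools sit around the table at the −y, +y, −x, +x sides. The door frame is on top of the table, centred.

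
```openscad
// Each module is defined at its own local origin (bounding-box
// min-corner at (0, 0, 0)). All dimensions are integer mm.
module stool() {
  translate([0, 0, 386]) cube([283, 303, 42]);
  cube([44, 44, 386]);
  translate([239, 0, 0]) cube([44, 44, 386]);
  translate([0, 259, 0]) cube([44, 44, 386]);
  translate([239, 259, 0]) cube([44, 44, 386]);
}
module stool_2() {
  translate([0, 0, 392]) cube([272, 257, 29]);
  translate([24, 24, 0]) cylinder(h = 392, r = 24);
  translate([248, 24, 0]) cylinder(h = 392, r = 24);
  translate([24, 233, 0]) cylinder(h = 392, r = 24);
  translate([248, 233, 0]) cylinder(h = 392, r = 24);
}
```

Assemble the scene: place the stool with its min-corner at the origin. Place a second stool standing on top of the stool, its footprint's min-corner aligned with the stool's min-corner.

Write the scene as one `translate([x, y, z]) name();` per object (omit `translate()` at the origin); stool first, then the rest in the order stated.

stool();
translate([0, 0, 428]) stool_2();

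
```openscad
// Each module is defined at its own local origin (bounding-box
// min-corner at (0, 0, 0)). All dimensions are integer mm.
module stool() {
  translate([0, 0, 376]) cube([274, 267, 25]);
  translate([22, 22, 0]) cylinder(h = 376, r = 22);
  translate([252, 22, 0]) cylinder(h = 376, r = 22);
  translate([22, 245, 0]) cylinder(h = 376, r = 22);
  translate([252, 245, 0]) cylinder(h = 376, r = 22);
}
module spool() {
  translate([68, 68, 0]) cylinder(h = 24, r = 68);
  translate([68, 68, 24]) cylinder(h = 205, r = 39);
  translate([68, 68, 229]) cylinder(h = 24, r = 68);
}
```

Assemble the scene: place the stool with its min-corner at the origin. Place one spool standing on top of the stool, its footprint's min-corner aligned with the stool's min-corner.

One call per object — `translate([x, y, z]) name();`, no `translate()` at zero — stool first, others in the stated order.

stool();
translate([0, 0, 401]) spool();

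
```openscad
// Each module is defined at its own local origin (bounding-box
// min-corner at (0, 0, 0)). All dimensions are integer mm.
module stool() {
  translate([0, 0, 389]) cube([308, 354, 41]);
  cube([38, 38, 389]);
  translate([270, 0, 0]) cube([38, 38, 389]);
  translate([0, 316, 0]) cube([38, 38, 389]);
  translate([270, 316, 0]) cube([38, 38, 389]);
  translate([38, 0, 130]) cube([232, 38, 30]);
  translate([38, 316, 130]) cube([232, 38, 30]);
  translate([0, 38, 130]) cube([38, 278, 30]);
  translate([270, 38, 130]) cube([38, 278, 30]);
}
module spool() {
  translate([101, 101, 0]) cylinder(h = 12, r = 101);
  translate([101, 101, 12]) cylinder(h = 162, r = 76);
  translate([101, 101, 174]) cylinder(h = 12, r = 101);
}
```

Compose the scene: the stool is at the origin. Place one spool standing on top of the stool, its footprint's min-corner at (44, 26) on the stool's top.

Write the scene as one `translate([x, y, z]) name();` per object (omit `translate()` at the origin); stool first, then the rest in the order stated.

stool();
translate([44, 26, 430]) spool();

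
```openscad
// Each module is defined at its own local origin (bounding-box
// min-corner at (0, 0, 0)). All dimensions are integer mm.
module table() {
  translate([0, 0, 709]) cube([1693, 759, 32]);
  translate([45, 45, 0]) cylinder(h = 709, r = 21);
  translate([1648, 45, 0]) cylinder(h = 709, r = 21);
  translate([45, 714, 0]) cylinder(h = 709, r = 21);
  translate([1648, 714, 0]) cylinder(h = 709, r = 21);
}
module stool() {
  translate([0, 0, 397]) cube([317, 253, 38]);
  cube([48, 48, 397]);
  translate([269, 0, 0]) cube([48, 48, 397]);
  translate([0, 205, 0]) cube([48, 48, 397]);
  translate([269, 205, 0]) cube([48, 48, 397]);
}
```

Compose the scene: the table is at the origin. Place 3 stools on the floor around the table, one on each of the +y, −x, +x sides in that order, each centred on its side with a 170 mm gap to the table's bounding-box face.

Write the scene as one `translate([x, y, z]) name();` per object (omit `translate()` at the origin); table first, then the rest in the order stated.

table();
translate([688, 929, 0]) stool();
translate([-487, 253, 0]) stool();
translate([1863, 253, 0]) stool();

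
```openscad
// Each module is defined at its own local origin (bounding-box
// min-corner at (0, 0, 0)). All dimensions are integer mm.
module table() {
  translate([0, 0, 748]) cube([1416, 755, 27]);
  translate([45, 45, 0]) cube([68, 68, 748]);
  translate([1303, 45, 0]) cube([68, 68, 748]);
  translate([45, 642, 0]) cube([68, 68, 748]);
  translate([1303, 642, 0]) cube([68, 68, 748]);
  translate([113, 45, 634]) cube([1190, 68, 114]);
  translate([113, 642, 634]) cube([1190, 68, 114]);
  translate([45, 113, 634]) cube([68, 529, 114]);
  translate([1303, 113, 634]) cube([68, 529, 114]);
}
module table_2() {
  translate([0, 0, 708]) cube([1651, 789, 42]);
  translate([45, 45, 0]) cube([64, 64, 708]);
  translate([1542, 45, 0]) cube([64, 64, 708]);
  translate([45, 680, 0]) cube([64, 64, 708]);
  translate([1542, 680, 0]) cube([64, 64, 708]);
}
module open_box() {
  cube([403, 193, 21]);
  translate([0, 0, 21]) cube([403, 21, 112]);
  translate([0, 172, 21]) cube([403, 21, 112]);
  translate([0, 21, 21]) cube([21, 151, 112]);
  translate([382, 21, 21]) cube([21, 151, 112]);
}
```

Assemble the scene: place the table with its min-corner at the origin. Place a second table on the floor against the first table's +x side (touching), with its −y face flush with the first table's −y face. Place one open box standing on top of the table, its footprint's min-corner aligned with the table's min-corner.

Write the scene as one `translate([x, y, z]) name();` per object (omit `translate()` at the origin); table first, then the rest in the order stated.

table();
translate([1416, 0, 0]) table_2();
translate([0, 0, 775]) open_box();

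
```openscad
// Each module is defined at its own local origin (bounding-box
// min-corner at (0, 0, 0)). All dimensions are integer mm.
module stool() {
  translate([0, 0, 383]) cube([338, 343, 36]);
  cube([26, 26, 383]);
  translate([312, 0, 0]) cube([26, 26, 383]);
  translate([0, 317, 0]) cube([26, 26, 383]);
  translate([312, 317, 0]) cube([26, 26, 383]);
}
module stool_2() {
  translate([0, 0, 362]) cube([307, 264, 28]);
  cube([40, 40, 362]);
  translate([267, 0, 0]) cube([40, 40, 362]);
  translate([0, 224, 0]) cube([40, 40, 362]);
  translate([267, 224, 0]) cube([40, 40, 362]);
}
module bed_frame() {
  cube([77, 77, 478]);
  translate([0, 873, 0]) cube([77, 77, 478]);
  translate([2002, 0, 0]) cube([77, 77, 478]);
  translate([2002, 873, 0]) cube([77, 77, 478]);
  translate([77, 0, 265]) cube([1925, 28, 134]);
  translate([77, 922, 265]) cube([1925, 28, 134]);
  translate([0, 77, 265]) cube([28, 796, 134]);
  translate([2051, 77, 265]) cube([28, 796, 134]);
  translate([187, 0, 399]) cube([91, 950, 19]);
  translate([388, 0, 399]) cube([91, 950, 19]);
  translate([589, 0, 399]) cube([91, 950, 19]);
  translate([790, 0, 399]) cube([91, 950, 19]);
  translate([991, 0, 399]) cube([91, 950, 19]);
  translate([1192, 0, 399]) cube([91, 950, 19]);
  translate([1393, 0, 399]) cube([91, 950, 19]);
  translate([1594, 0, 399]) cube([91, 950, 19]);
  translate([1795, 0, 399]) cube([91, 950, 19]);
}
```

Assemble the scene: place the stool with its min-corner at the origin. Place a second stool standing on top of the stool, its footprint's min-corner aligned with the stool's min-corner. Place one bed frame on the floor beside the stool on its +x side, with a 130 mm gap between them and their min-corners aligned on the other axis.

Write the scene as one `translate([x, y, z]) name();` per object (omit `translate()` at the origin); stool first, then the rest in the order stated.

stool();
translate([0, 0, 419]) stool_2();
translate([468, 0, 0]) bed_frame();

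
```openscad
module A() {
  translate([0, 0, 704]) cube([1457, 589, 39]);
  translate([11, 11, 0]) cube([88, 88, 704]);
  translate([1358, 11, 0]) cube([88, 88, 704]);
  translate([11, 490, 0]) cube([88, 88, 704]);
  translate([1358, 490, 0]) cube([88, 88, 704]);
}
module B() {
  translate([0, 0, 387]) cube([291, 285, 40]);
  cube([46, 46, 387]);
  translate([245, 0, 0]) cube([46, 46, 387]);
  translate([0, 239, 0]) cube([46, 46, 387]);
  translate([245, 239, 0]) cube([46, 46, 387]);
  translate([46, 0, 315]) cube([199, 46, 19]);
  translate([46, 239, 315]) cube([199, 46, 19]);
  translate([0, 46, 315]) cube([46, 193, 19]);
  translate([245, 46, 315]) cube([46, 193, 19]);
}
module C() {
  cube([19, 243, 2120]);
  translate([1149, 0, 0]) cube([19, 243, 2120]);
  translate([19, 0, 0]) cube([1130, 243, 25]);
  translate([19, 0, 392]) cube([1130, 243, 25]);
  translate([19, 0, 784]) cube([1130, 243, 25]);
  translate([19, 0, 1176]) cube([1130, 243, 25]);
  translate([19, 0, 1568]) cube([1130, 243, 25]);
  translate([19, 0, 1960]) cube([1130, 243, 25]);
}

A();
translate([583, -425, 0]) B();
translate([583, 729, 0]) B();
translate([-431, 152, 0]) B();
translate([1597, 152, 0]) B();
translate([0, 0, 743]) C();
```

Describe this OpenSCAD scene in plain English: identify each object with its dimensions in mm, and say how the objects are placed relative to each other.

A is a table with a 1457×589 mm rectangular top, 39 mm thick, top surface at z = 743 mm, supported by four 88×88 mm square legs, each inset 11 mm from the nearest pair of top edges, running from the floor.

B is a four-legged stool. The seat is 291×285 mm, 40 mm thick, top at z = 427 mm. It stands on four square legs, each 46×46 mm in cross-section, from z = 0 to the seat underside, each flush with a corner of the seat. Four stretchers, 46 mm wide and 19 mm tall, connect adjacent legs with their undersides at z = 315 mm, each running between the inner faces of the legs it joins and aligned with the legs' outer faces on the other axis.

C is a bookshelf 1168 mm wide overall, 243 mm deep and 2120 mm tall. The two sides are 19 mm thick vertical panels. 6 horizontal shelves of 25 mm thickness span between the inner faces of the sides; the lowest shelf sits on the floor and shelves are stacked with a clear vertical gap of 367 mm between each pair.

Four stools sit around the table at the −y, +y, −x, +x sides. The bookshelf is on top of the table.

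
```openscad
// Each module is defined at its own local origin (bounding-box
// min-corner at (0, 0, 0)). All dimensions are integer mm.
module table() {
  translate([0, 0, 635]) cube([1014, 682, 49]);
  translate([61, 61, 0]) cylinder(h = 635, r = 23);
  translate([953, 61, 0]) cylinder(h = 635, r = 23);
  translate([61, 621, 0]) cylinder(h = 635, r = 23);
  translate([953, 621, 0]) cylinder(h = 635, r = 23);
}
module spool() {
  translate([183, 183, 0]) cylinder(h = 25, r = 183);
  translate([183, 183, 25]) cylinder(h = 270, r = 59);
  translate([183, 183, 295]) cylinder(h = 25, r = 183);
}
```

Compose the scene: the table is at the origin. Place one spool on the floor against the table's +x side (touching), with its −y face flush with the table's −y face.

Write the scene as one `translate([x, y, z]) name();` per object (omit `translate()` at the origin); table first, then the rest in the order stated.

table();
translate([1014, 0, 0]) spool();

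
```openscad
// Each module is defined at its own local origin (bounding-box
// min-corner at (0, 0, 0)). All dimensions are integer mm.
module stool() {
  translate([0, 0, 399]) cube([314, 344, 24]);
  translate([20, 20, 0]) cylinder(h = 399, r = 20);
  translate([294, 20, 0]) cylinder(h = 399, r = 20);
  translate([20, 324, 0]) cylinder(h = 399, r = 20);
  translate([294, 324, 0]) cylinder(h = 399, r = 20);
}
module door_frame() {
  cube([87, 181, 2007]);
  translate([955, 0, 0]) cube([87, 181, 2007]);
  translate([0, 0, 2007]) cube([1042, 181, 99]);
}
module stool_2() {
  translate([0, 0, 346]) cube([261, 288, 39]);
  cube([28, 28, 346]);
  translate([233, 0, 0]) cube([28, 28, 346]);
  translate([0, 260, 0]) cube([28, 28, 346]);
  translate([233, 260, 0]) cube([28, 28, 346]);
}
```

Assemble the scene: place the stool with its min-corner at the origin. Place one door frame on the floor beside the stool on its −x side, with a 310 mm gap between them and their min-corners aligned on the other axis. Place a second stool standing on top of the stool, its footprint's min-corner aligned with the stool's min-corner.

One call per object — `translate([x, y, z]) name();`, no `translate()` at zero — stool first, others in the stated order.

stool();
translate([-1352, 0, 0]) door_frame();
translate([0, 0, 423]) stool_2();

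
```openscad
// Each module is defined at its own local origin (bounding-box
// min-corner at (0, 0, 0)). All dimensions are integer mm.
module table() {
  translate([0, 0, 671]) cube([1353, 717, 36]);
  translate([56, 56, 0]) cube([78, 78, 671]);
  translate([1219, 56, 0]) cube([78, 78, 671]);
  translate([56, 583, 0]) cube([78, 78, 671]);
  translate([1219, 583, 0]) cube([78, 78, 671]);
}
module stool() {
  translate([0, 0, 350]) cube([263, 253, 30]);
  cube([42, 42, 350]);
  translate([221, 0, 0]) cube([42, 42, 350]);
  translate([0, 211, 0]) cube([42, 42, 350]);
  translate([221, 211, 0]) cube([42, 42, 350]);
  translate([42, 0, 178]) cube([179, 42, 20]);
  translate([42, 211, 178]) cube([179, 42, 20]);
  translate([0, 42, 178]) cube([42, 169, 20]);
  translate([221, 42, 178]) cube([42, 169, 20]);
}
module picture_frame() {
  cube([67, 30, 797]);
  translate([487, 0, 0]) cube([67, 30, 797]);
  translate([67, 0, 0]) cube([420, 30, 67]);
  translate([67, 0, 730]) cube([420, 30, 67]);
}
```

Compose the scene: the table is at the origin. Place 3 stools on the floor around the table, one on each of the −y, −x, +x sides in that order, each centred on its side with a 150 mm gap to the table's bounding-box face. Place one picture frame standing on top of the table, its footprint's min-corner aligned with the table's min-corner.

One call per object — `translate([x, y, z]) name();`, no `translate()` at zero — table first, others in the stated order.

table();
translate([545, -403, 0]) stool();
translate([-413, 232, 0]) stool();
translate([1503, 232, 0]) stool();
translate([0, 0, 707]) picture_frame();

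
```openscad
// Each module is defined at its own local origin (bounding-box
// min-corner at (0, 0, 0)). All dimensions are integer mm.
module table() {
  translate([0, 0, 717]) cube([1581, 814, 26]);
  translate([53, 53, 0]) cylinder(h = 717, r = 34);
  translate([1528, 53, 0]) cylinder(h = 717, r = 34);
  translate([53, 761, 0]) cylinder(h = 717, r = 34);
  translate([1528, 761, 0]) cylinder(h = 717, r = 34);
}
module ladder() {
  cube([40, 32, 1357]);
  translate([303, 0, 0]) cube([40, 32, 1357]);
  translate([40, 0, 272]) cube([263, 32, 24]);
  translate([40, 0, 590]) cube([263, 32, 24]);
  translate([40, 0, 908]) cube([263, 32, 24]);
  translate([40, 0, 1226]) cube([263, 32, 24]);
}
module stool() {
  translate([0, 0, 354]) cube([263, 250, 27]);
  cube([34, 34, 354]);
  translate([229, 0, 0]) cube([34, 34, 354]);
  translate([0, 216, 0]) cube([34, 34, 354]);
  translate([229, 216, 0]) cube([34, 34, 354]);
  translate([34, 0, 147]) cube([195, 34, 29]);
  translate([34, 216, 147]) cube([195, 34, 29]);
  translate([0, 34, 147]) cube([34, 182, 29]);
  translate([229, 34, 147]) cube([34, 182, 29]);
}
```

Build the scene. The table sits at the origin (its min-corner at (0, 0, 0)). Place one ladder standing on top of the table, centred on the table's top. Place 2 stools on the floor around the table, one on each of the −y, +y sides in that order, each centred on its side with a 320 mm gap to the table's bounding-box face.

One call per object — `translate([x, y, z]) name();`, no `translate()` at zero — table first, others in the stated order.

table();
translate([619, 391, 743]) ladder();
translate([659, -570, 0]) stool();
translate([659, 1134, 0]) stool();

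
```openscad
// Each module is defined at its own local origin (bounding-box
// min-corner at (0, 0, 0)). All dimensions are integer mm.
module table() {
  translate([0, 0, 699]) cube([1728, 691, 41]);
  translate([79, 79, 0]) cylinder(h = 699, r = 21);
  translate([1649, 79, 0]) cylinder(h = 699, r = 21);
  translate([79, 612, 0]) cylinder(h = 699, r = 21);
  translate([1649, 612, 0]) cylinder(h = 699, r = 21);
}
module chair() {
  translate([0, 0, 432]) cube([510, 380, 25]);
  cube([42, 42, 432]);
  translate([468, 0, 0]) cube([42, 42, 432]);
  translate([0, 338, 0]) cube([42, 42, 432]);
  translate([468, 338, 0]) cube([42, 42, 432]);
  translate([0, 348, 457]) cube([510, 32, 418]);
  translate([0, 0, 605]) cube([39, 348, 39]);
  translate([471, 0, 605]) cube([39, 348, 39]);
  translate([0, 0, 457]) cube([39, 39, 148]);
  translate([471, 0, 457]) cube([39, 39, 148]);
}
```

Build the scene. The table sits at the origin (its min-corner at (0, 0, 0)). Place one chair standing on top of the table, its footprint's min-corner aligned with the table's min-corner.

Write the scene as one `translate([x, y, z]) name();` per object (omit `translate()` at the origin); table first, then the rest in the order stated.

table();
translate([0, 0, 740]) chair();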